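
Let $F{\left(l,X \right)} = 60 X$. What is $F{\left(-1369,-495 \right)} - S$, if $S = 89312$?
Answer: $-119012$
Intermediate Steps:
$F{\left(-1369,-495 \right)} - S = 60 \left(-495\right) - 89312 = -29700 - 89312 = -119012$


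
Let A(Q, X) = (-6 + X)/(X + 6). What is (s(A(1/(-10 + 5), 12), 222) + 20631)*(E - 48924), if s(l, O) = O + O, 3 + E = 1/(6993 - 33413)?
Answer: -5448525402315/5284 ≈ -1.0311e+9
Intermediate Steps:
E = -79261/26420 (E = -3 + 1/(6993 - 33413) = -3 + 1/(-26420) = -3 - 1/26420 = -79261/26420 ≈ -3.0000)
A(Q, X) = (-6 + X)/(6 + X)
s(l, O) = 2*O
(s(A(1/(-10 + 5), 12), 222) + 20631)*(E - 48924) = (2*222 + 20631)*(-79261/26420 - 48924) = (444 + 20631)*(-1292651341/26420) = 21075*(-1292651341/26420) = -5448525402315/5284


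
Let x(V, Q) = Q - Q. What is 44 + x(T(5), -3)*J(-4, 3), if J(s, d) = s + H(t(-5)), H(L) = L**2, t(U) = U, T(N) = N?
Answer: 44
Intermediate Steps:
x(V, Q) = 0
J(s, d) = 25 + s (J(s, d) = s + (-5)**2 = s + 25 = 25 + s)
44 + x(T(5), -3)*J(-4, 3) = 44 + 0*(25 - 4) = 44 + 0*21 = 44 + 0 = 44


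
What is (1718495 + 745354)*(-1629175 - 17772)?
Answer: -4057828719003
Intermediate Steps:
(1718495 + 745354)*(-1629175 - 17772) = 2463849*(-1646947) = -4057828719003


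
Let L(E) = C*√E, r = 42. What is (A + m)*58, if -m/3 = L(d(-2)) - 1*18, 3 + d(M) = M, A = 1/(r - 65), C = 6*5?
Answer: 71978/23 - 5220*I*√5 ≈ 3129.5 - 11672.0*I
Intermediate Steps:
C = 30
A = -1/23 (A = 1/(42 - 65) = 1/(-23) = -1/23 ≈ -0.043478)
d(M) = -3 + M
L(E) = 30*√E
m = 54 - 90*I*√5 (m = -3*(30*√(-3 - 2) - 1*18) = -3*(30*√(-5) - 18) = -3*(30*(I*√5) - 18) = -3*(30*I*√5 - 18) = -3*(-18 + 30*I*√5) = 54 - 90*I*√5 ≈ 54.0 - 201.25*I)
(A + m)*58 = (-1/23 + (54 - 90*I*√5))*58 = (1241/23 - 90*I*√5)*58 = 71978/23 - 5220*I*√5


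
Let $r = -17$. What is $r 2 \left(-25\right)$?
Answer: $850$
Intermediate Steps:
$r 2 \left(-25\right) = \left(-17\right) 2 \left(-25\right) = \left(-34\right) \left(-25\right) = 850$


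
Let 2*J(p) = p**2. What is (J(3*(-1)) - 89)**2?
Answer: 28561/4 ≈ 7140.3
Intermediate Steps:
J(p) = p**2/2
(J(3*(-1)) - 89)**2 = ((3*(-1))**2/2 - 89)**2 = ((1/2)*(-3)**2 - 89)**2 = ((1/2)*9 - 89)**2 = (9/2 - 89)**2 = (-169/2)**2 = 28561/4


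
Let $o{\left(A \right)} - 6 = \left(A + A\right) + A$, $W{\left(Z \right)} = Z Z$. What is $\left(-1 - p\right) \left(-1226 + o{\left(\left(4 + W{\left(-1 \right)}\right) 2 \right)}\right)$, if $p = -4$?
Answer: $-3570$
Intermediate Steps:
$W{\left(Z \right)} = Z^{2}$
$o{\left(A \right)} = 6 + 3 A$ ($o{\left(A \right)} = 6 + \left(\left(A + A\right) + A\right) = 6 + \left(2 A + A\right) = 6 + 3 A$)
$\left(-1 - p\right) \left(-1226 + o{\left(\left(4 + W{\left(-1 \right)}\right) 2 \right)}\right) = \left(-1 - -4\right) \left(-1226 + \left(6 + 3 \left(4 + \left(-1\right)^{2}\right) 2\right)\right) = \left(-1 + 4\right) \left(-1226 + \left(6 + 3 \left(4 + 1\right) 2\right)\right) = 3 \left(-1226 + \left(6 + 3 \cdot 5 \cdot 2\right)\right) = 3 \left(-1226 + \left(6 + 3 \cdot 10\right)\right) = 3 \left(-1226 + \left(6 + 30\right)\right) = 3 \left(-1226 + 36\right) = 3 \left(-1190\right) = -3570$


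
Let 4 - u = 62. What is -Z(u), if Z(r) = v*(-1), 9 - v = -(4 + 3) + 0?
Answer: 16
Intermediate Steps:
u = -58 (u = 4 - 1*62 = 4 - 62 = -58)
v = 16 (v = 9 - (-(4 + 3) + 0) = 9 - (-1*7 + 0) = 9 - (-7 + 0) = 9 - 1*(-7) = 9 + 7 = 16)
Z(r) = -16 (Z(r) = 16*(-1) = -16)
-Z(u) = -1*(-16) = 16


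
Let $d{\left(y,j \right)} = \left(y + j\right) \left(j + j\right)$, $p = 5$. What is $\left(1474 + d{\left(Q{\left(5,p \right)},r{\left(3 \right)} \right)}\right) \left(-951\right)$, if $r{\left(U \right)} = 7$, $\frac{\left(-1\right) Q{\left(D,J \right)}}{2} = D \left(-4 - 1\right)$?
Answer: $-2160672$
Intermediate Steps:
$Q{\left(D,J \right)} = 10 D$ ($Q{\left(D,J \right)} = - 2 D \left(-4 - 1\right) = - 2 D \left(-5\right) = - 2 \left(- 5 D\right) = 10 D$)
$d{\left(y,j \right)} = 2 j \left(j + y\right)$ ($d{\left(y,j \right)} = \left(j + y\right) 2 j = 2 j \left(j + y\right)$)
$\left(1474 + d{\left(Q{\left(5,p \right)},r{\left(3 \right)} \right)}\right) \left(-951\right) = \left(1474 + 2 \cdot 7 \left(7 + 10 \cdot 5\right)\right) \left(-951\right) = \left(1474 + 2 \cdot 7 \left(7 + 50\right)\right) \left(-951\right) = \left(1474 + 2 \cdot 7 \cdot 57\right) \left(-951\right) = \left(1474 + 798\right) \left(-951\right) = 2272 \left(-951\right) = -2160672$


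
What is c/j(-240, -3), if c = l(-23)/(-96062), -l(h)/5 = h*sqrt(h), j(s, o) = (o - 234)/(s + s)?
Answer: -9200*I*sqrt(23)/3794449 ≈ -0.011628*I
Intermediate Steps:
j(s, o) = (-234 + o)/(2*s) (j(s, o) = (-234 + o)/((2*s)) = (-234 + o)*(1/(2*s)) = (-234 + o)/(2*s))
l(h) = -5*h**(3/2) (l(h) = -5*h*sqrt(h) = -5*h**(3/2))
c = -115*I*sqrt(23)/96062 (c = -(-115)*I*sqrt(23)/(-96062) = -(-115)*I*sqrt(23)*(-1/96062) = (115*I*sqrt(23))*(-1/96062) = -115*I*sqrt(23)/96062 ≈ -0.0057413*I)
c/j(-240, -3) = (-115*I*sqrt(23)/96062)/(((1/2)*(-234 - 3)/(-240))) = (-115*I*sqrt(23)/96062)/(((1/2)*(-1/240)*(-237))) = (-115*I*sqrt(23)/96062)/(79/160) = -115*I*sqrt(23)/96062*(160/79) = -9200*I*sqrt(23)/3794449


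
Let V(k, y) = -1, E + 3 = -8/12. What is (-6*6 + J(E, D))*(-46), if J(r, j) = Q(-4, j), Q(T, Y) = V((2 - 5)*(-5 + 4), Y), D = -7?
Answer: 1702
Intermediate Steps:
E = -11/3 (E = -3 - 8/12 = -3 - 8*1/12 = -3 - ⅔ = -11/3 ≈ -3.6667)
Q(T, Y) = -1
J(r, j) = -1
(-6*6 + J(E, D))*(-46) = (-6*6 - 1)*(-46) = (-36 - 1)*(-46) = -37*(-46) = 1702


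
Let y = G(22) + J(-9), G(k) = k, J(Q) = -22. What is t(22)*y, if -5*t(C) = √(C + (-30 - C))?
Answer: 0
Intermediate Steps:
t(C) = -I*√30/5 (t(C) = -√(C + (-30 - C))/5 = -I*√30/5)
y = 0 (y = 22 - 22 = 0)
t(22)*y = -I*√30/5*0 = 0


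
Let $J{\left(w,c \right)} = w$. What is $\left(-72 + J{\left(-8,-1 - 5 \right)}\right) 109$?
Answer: $-8720$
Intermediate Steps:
$\left(-72 + J{\left(-8,-1 - 5 \right)}\right) 109 = \left(-72 - 8\right) 109 = \left(-80\right) 109 = -8720$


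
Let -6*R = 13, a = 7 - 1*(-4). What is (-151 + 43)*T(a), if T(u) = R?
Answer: 234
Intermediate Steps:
a = 11 (a = 7 + 4 = 11)
R = -13/6 (R = -1/6*13 = -13/6 ≈ -2.1667)
T(u) = -13/6
(-151 + 43)*T(a) = (-151 + 43)*(-13/6) = -108*(-13/6) = 234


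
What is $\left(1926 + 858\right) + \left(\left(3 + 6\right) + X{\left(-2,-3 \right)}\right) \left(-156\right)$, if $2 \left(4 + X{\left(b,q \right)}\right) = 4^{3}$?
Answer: $-2988$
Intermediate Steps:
$X{\left(b,q \right)} = 28$ ($X{\left(b,q \right)} = -4 + \frac{4^{3}}{2} = -4 + \frac{1}{2} \cdot 64 = -4 + 32 = 28$)
$\left(1926 + 858\right) + \left(\left(3 + 6\right) + X{\left(-2,-3 \right)}\right) \left(-156\right) = \left(1926 + 858\right) + \left(\left(3 + 6\right) + 28\right) \left(-156\right) = 2784 + \left(9 + 28\right) \left(-156\right) = 2784 + 37 \left(-156\right) = 2784 - 5772 = -2988$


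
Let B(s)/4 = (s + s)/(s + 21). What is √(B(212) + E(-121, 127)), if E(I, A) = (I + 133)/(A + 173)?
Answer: 3*√1103721/1165 ≈ 2.7054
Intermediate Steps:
B(s) = 8*s/(21 + s) (B(s) = 4*((s + s)/(s + 21)) = 4*((2*s)/(21 + s)) = 4*(2*s/(21 + s)) = 8*s/(21 + s))
E(I, A) = (133 + I)/(173 + A)
√(B(212) + E(-121, 127)) = √(8*212/(21 + 212) + (133 - 121)/(173 + 127)) = √(8*212/233 + 12/300) = √(8*212*(1/233) + (1/300)*12) = √(1696/233 + 1/25) = √(42633/5825) = 3*√1103721/1165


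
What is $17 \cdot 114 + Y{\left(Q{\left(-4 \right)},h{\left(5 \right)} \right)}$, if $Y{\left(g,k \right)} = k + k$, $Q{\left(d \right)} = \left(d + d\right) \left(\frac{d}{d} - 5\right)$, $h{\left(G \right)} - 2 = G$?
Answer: $1952$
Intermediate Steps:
$h{\left(G \right)} = 2 + G$
$Q{\left(d \right)} = - 8 d$ ($Q{\left(d \right)} = 2 d \left(1 - 5\right) = 2 d \left(-4\right) = - 8 d$)
$Y{\left(g,k \right)} = 2 k$
$17 \cdot 114 + Y{\left(Q{\left(-4 \right)},h{\left(5 \right)} \right)} = 17 \cdot 114 + 2 \left(2 + 5\right) = 1938 + 2 \cdot 7 = 1938 + 14 = 1952$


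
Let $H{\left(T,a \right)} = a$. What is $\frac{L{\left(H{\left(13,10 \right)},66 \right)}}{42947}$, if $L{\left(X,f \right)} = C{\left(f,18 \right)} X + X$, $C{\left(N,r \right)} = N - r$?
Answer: $\frac{490}{42947} \approx 0.011409$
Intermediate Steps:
$L{\left(X,f \right)} = X + X \left(-18 + f\right)$ ($L{\left(X,f \right)} = \left(f - 18\right) X + X = \left(-18 + f\right) X + X = X \left(-18 + f\right) + X = X + X \left(-18 + f\right)$)
$\frac{L{\left(H{\left(13,10 \right)},66 \right)}}{42947} = \frac{10 \left(-17 + 66\right)}{42947} = 10 \cdot 49 \cdot \frac{1}{42947} = 490 \cdot \frac{1}{42947} = \frac{490}{42947}$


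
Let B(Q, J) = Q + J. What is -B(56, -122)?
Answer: 66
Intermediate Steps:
B(Q, J) = J + Q
-B(56, -122) = -(-122 + 56) = -1*(-66) = 66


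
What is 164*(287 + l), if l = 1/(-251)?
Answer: 11813904/251 ≈ 47067.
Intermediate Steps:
l = -1/251 ≈ -0.0039841
164*(287 + l) = 164*(287 - 1/251) = 164*(72036/251) = 11813904/251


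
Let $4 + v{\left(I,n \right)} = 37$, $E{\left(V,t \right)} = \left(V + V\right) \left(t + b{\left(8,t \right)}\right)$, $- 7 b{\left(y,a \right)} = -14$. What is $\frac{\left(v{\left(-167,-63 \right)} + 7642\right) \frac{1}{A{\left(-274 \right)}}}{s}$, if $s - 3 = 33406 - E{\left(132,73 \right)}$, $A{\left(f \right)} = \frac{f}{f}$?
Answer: $\frac{7675}{13609} \approx 0.56396$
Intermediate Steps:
$A{\left(f \right)} = 1$
$b{\left(y,a \right)} = 2$ ($b{\left(y,a \right)} = \left(- \frac{1}{7}\right) \left(-14\right) = 2$)
$E{\left(V,t \right)} = 2 V \left(2 + t\right)$ ($E{\left(V,t \right)} = \left(V + V\right) \left(t + 2\right) = 2 V \left(2 + t\right)$)
$v{\left(I,n \right)} = 33$ ($v{\left(I,n \right)} = -4 + 37 = 33$)
$s = 13609$ ($s = 3 + \left(33406 - 2 \cdot 132 \left(2 + 73\right)\right) = 3 + \left(33406 - 2 \cdot 132 \cdot 75\right) = 3 + \left(33406 - 19800\right) = 3 + 13606 = 13609$)
$\frac{\left(v{\left(-167,-63 \right)} + 7642\right) \frac{1}{A{\left(-274 \right)}}}{s} = \frac{\left(33 + 7642\right) 1^{-1}}{13609} = 7675 \cdot 1 \cdot \frac{1}{13609} = 7675 \cdot \frac{1}{13609} = \frac{7675}{13609}$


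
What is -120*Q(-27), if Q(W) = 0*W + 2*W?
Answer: 6480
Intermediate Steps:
Q(W) = 2*W (Q(W) = 0 + 2*W = 2*W)
-120*Q(-27) = -120*2*(-27) = -120*(-54) = -1*(-6480) = 6480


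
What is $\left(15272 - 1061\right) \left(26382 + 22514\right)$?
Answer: $694861056$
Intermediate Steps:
$\left(15272 - 1061\right) \left(26382 + 22514\right) = 14211 \cdot 48896 = 694861056$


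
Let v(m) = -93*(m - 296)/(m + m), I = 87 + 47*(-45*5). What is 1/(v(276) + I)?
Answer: -46/482293 ≈ -9.5378e-5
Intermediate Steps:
I = -10488 (I = 87 + 47*(-225) = 87 - 10575 = -10488)
v(m) = -93*(-296 + m)/(2*m)
1/(v(276) + I) = 1/((-93/2 + 13764/276) - 10488) = 1/((-93/2 + 13764*(1/276)) - 10488) = 1/((-93/2 + 1147/23) - 10488) = 1/(155/46 - 10488) = 1/(-482293/46) = -46/482293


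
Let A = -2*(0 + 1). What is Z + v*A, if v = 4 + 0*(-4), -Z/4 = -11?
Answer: 36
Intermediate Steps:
Z = 44 (Z = -4*(-11) = 44)
v = 4 (v = 4 + 0 = 4)
A = -2 (A = -2*1 = -2)
Z + v*A = 44 + 4*(-2) = 44 - 8 = 36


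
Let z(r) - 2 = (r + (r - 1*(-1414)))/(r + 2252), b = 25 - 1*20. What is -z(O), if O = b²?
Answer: -2006/759 ≈ -2.6430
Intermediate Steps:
b = 5 (b = 25 - 20 = 5)
O = 25 (O = 5² = 25)
z(r) = 2 + (1414 + 2*r)/(2252 + r) (z(r) = 2 + (r + (r - 1*(-1414)))/(r + 2252) = 2 + (r + (r + 1414))/(2252 + r) = 2 + (r + (1414 + r))/(2252 + r) = 2 + (1414 + 2*r)/(2252 + r))
-z(O) = -2*(2959 + 2*25)/(2252 + 25) = -2*(2959 + 50)/2277 = -2*3009/2277 = -1*2006/759 = -2006/759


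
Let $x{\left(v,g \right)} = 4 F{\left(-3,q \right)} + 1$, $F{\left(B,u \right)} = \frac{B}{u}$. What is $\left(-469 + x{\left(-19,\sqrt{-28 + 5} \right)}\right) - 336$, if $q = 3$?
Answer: $-808$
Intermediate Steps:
$x{\left(v,g \right)} = -3$ ($x{\left(v,g \right)} = 4 \left(- \frac{3}{3}\right) + 1 = 4 \left(\left(-3\right) \frac{1}{3}\right) + 1 = 4 \left(-1\right) + 1 = -4 + 1 = -3$)
$\left(-469 + x{\left(-19,\sqrt{-28 + 5} \right)}\right) - 336 = \left(-469 - 3\right) - 336 = -472 - 336 = -808$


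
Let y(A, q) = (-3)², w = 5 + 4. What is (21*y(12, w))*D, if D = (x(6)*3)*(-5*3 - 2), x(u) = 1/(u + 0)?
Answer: -3213/2 ≈ -1606.5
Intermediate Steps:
w = 9
x(u) = 1/u
y(A, q) = 9
D = -17/2 (D = (3/6)*(-5*3 - 2) = ((⅙)*3)*(-15 - 2) = (½)*(-17) = -17/2 ≈ -8.5000)
(21*y(12, w))*D = (21*9)*(-17/2) = 189*(-17/2) = -3213/2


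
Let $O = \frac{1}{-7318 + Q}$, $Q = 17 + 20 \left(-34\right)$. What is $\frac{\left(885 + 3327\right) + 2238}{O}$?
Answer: $-51477450$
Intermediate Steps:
$Q = -663$ ($Q = 17 - 680 = -663$)
$O = - \frac{1}{7981}$ ($O = \frac{1}{-7318 - 663} = \frac{1}{-7981} = - \frac{1}{7981} \approx -0.0001253$)
$\frac{\left(885 + 3327\right) + 2238}{O} = \frac{\left(885 + 3327\right) + 2238}{- \frac{1}{7981}} = \left(4212 + 2238\right) \left(-7981\right) = 6450 \left(-7981\right) = -51477450$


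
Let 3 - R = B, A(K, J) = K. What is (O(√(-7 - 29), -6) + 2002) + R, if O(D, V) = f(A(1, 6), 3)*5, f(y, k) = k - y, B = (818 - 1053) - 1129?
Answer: 3379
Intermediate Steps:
B = -1364 (B = -235 - 1129 = -1364)
R = 1367 (R = 3 - 1*(-1364) = 3 + 1364 = 1367)
O(D, V) = 10 (O(D, V) = (3 - 1*1)*5 = (3 - 1)*5 = 2*5 = 10)
(O(√(-7 - 29), -6) + 2002) + R = (10 + 2002) + 1367 = 2012 + 1367 = 3379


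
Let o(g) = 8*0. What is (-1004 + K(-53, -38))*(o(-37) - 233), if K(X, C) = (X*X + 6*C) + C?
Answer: -358587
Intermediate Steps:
K(X, C) = X² + 7*C (K(X, C) = (X² + 6*C) + C = X² + 7*C)
o(g) = 0
(-1004 + K(-53, -38))*(o(-37) - 233) = (-1004 + ((-53)² + 7*(-38)))*(0 - 233) = (-1004 + (2809 - 266))*(-233) = (-1004 + 2543)*(-233) = 1539*(-233) = -358587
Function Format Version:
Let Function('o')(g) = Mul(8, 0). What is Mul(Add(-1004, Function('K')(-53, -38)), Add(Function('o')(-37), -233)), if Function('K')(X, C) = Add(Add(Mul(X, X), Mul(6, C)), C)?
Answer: -358587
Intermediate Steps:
Function('K')(X, C) = Add(Pow(X, 2), Mul(7, C)) (Function('K')(X, C) = Add(Add(Pow(X, 2), Mul(6, C)), C) = Add(Pow(X, 2), Mul(7, C)))
Function('o')(g) = 0
Mul(Add(-1004, Function('K')(-53, -38)), Add(Function('o')(-37), -233)) = Mul(Add(-1004, Add(Pow(-53, 2), Mul(7, -38))), Add(0, -233)) = Mul(Add(-1004, Add(2809, -266)), -233) = Mul(Add(-1004, 2543), -233) = Mul(1539, -233) = -358587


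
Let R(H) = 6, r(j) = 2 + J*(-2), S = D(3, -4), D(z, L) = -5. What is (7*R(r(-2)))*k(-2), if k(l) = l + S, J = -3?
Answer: -294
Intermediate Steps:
S = -5
r(j) = 8 (r(j) = 2 - 3*(-2) = 2 + 6 = 8)
k(l) = -5 + l (k(l) = l - 5 = -5 + l)
(7*R(r(-2)))*k(-2) = (7*6)*(-5 - 2) = 42*(-7) = -294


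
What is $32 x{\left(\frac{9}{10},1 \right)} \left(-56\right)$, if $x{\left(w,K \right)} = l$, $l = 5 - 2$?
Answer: $-5376$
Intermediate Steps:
$l = 3$
$x{\left(w,K \right)} = 3$
$32 x{\left(\frac{9}{10},1 \right)} \left(-56\right) = 32 \cdot 3 \left(-56\right) = 96 \left(-56\right) = -5376$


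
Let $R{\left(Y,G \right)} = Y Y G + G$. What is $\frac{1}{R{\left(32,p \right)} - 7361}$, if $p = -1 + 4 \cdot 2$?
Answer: $- \frac{1}{186} \approx -0.0053763$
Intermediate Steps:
$p = 7$ ($p = -1 + 8 = 7$)
$R{\left(Y,G \right)} = G + G Y^{2}$ ($R{\left(Y,G \right)} = Y^{2} G + G = G Y^{2} + G = G + G Y^{2}$)
$\frac{1}{R{\left(32,p \right)} - 7361} = \frac{1}{7 \left(1 + 32^{2}\right) - 7361} = \frac{1}{7 \left(1 + 1024\right) - 7361} = \frac{1}{7 \cdot 1025 - 7361} = \frac{1}{7175 - 7361} = \frac{1}{-186} = - \frac{1}{186}$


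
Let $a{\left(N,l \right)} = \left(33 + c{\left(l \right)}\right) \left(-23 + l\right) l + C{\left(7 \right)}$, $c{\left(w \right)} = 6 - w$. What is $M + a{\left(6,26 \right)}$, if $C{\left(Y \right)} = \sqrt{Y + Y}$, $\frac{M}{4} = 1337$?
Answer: $6362 + \sqrt{14} \approx 6365.7$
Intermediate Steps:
$M = 5348$ ($M = 4 \cdot 1337 = 5348$)
$C{\left(Y \right)} = \sqrt{2} \sqrt{Y}$ ($C{\left(Y \right)} = \sqrt{2 Y} = \sqrt{2} \sqrt{Y}$)
$a{\left(N,l \right)} = \sqrt{14} + l \left(-23 + l\right) \left(39 - l\right)$ ($a{\left(N,l \right)} = \left(33 - \left(-6 + l\right)\right) \left(-23 + l\right) l + \sqrt{2} \sqrt{7} = \left(39 - l\right) \left(-23 + l\right) l + \sqrt{14} = \left(-23 + l\right) \left(39 - l\right) l + \sqrt{14} = l \left(-23 + l\right) \left(39 - l\right) + \sqrt{14} = \sqrt{14} + l \left(-23 + l\right) \left(39 - l\right)$)
$M + a{\left(6,26 \right)} = 5348 + \left(\sqrt{14} - 26^{3} - 23322 + 62 \cdot 26^{2}\right) = 5348 + \left(\sqrt{14} - 17576 - 23322 + 62 \cdot 676\right) = 5348 + \left(\sqrt{14} - 17576 - 23322 + 41912\right) = 5348 + \left(1014 + \sqrt{14}\right) = 6362 + \sqrt{14}$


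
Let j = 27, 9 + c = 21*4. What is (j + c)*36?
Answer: 3672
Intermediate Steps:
c = 75 (c = -9 + 21*4 = -9 + 84 = 75)
(j + c)*36 = (27 + 75)*36 = 102*36 = 3672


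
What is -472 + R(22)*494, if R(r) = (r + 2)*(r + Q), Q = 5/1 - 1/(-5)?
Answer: 1610056/5 ≈ 3.2201e+5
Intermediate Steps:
Q = 26/5 (Q = 5*1 - 1*(-⅕) = 5 + ⅕ = 26/5 ≈ 5.2000)
R(r) = (2 + r)*(26/5 + r) (R(r) = (r + 2)*(r + 26/5) = (2 + r)*(26/5 + r))
-472 + R(22)*494 = -472 + (52/5 + 22² + (36/5)*22)*494 = -472 + (52/5 + 484 + 792/5)*494 = -472 + (3264/5)*494 = -472 + 1612416/5 = 1610056/5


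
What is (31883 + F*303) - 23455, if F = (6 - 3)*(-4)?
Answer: 4792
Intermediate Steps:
F = -12 (F = 3*(-4) = -12)
(31883 + F*303) - 23455 = (31883 - 12*303) - 23455 = (31883 - 3636) - 23455 = 28247 - 23455 = 4792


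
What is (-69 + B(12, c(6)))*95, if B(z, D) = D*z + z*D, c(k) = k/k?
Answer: -4275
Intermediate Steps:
c(k) = 1
B(z, D) = 2*D*z (B(z, D) = D*z + D*z = 2*D*z)
(-69 + B(12, c(6)))*95 = (-69 + 2*1*12)*95 = (-69 + 24)*95 = -45*95 = -4275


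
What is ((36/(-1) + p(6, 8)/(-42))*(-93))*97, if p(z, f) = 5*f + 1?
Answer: 4669871/14 ≈ 3.3356e+5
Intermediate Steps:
p(z, f) = 1 + 5*f
((36/(-1) + p(6, 8)/(-42))*(-93))*97 = ((36/(-1) + (1 + 5*8)/(-42))*(-93))*97 = ((36*(-1) + (1 + 40)*(-1/42))*(-93))*97 = ((-36 + 41*(-1/42))*(-93))*97 = ((-36 - 41/42)*(-93))*97 = -1553/42*(-93)*97 = (48143/14)*97 = 4669871/14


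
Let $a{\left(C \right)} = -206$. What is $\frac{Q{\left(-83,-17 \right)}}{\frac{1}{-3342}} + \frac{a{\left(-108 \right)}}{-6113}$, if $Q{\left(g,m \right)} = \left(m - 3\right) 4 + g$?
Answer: $\frac{3330032504}{6113} \approx 5.4475 \cdot 10^{5}$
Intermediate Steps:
$Q{\left(g,m \right)} = -12 + g + 4 m$ ($Q{\left(g,m \right)} = \left(m - 3\right) 4 + g = \left(-3 + m\right) 4 + g = \left(-12 + 4 m\right) + g = -12 + g + 4 m$)
$\frac{Q{\left(-83,-17 \right)}}{\frac{1}{-3342}} + \frac{a{\left(-108 \right)}}{-6113} = \frac{-12 - 83 + 4 \left(-17\right)}{\frac{1}{-3342}} - \frac{206}{-6113} = \frac{-12 - 83 - 68}{- \frac{1}{3342}} - - \frac{206}{6113} = \left(-163\right) \left(-3342\right) + \frac{206}{6113} = 544746 + \frac{206}{6113} = \frac{3330032504}{6113}$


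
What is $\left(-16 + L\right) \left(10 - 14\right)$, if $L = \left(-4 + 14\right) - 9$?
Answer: $60$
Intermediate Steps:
$L = 1$ ($L = 10 - 9 = 1$)
$\left(-16 + L\right) \left(10 - 14\right) = \left(-16 + 1\right) \left(10 - 14\right) = - 15 \left(10 - 14\right) = \left(-15\right) \left(-4\right) = 60$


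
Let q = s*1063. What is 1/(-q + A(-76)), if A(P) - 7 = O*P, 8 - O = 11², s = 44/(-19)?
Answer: 19/210077 ≈ 9.0443e-5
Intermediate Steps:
s = -44/19 (s = 44*(-1/19) = -44/19 ≈ -2.3158)
q = -46772/19 (q = -44/19*1063 = -46772/19 ≈ -2461.7)
O = -113 (O = 8 - 1*11² = 8 - 1*121 = 8 - 121 = -113)
A(P) = 7 - 113*P
1/(-q + A(-76)) = 1/(-1*(-46772/19) + (7 - 113*(-76))) = 1/(46772/19 + (7 + 8588)) = 1/(46772/19 + 8595) = 1/(210077/19) = 19/210077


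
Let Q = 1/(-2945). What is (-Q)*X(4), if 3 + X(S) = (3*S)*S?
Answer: 9/589 ≈ 0.015280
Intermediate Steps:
X(S) = -3 + 3*S² (X(S) = -3 + (3*S)*S = -3 + 3*S²)
Q = -1/2945 ≈ -0.00033956
(-Q)*X(4) = (-1*(-1/2945))*(-3 + 3*4²) = (-3 + 3*16)/2945 = (-3 + 48)/2945 = (1/2945)*45 = 9/589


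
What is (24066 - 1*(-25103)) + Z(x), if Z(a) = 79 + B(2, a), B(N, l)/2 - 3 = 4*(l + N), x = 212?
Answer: 50966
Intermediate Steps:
B(N, l) = 6 + 8*N + 8*l (B(N, l) = 6 + 2*(4*(l + N)) = 6 + 2*(4*(N + l)) = 6 + 2*(4*N + 4*l) = 6 + (8*N + 8*l) = 6 + 8*N + 8*l)
Z(a) = 101 + 8*a (Z(a) = 79 + (6 + 8*2 + 8*a) = 79 + (6 + 16 + 8*a) = 79 + (22 + 8*a) = 101 + 8*a)
(24066 - 1*(-25103)) + Z(x) = (24066 - 1*(-25103)) + (101 + 8*212) = (24066 + 25103) + (101 + 1696) = 49169 + 1797 = 50966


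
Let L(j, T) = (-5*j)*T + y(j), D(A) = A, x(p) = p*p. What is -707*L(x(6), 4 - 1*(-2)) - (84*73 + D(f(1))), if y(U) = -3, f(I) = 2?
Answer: 759547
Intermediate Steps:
x(p) = p²
L(j, T) = -3 - 5*T*j (L(j, T) = (-5*j)*T - 3 = -5*T*j - 3 = -3 - 5*T*j)
-707*L(x(6), 4 - 1*(-2)) - (84*73 + D(f(1))) = -707*(-3 - 5*(4 - 1*(-2))*6²) - (84*73 + 2) = -707*(-3 - 5*(4 + 2)*36) - (6132 + 2) = -707*(-3 - 5*6*36) - 1*6134 = -707*(-3 - 1080) - 6134 = -707*(-1083) - 6134 = 765681 - 6134 = 759547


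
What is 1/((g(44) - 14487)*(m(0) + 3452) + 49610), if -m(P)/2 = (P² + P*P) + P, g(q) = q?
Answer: -1/49807626 ≈ -2.0077e-8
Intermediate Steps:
m(P) = -4*P² - 2*P (m(P) = -2*((P² + P*P) + P) = -2*((P² + P²) + P) = -2*(2*P² + P) = -2*(P + 2*P²) = -4*P² - 2*P)
1/((g(44) - 14487)*(m(0) + 3452) + 49610) = 1/((44 - 14487)*(-2*0*(1 + 2*0) + 3452) + 49610) = 1/(-14443*(-2*0*(1 + 0) + 3452) + 49610) = 1/(-14443*(-2*0*1 + 3452) + 49610) = 1/(-14443*(0 + 3452) + 49610) = 1/(-14443*3452 + 49610) = 1/(-49857236 + 49610) = 1/(-49807626) = -1/49807626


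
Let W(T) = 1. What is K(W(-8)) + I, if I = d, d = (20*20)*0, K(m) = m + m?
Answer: 2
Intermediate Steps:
K(m) = 2*m
d = 0 (d = 400*0 = 0)
I = 0
K(W(-8)) + I = 2*1 + 0 = 2 + 0 = 2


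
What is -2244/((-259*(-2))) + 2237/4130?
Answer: -579211/152810 ≈ -3.7904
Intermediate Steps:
-2244/((-259*(-2))) + 2237/4130 = -2244/518 + 2237*(1/4130) = -2244*1/518 + 2237/4130 = -1122/259 + 2237/4130 = -579211/152810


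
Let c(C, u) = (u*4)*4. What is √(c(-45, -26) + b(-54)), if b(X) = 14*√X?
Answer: √(-416 + 42*I*√6) ≈ 2.5032 + 20.549*I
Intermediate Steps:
c(C, u) = 16*u (c(C, u) = (4*u)*4 = 16*u)
√(c(-45, -26) + b(-54)) = √(16*(-26) + 14*√(-54)) = √(-416 + 14*(3*I*√6)) = √(-416 + 42*I*√6)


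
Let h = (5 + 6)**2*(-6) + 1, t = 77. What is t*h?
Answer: -55825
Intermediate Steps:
h = -725 (h = 11**2*(-6) + 1 = 121*(-6) + 1 = -726 + 1 = -725)
t*h = 77*(-725) = -55825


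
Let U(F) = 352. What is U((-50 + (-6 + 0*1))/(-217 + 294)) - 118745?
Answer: -118393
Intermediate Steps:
U((-50 + (-6 + 0*1))/(-217 + 294)) - 118745 = 352 - 118745 = -118393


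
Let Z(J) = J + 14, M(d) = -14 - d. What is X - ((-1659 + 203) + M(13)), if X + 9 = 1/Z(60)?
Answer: 109077/74 ≈ 1474.0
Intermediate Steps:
Z(J) = 14 + J
X = -665/74 (X = -9 + 1/(14 + 60) = -9 + 1/74 = -665/74 ≈ -8.9865)
X - ((-1659 + 203) + M(13)) = -665/74 - ((-1659 + 203) + (-14 - 1*13)) = -665/74 - (-1456 + (-14 - 13)) = -665/74 - (-1456 - 27) = -665/74 - 1*(-1483) = -665/74 + 1483 = 109077/74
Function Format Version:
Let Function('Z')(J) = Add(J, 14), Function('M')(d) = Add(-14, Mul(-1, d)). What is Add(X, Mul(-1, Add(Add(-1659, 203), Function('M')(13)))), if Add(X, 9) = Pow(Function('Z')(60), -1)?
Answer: Rational(109077, 74) ≈ 1474.0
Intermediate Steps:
Function('Z')(J) = Add(14, J)
X = Rational(-665, 74) (X = Add(-9, Pow(Add(14, 60), -1)) = Add(-9, Pow(74, -1)) = Add(-9, Rational(1, 74)) = Rational(-665, 74) ≈ -8.9865)
Add(X, Mul(-1, Add(Add(-1659, 203), Function('M')(13)))) = Add(Rational(-665, 74), Mul(-1, Add(Add(-1659, 203), Add(-14, Mul(-1, 13))))) = Add(Rational(-665, 74), Mul(-1, Add(-1456, Add(-14, -13)))) = Add(Rational(-665, 74), Mul(-1, Add(-1456, -27))) = Add(Rational(-665, 74), Mul(-1, -1483)) = Add(Rational(-665, 74), 1483) = Rational(109077, 74)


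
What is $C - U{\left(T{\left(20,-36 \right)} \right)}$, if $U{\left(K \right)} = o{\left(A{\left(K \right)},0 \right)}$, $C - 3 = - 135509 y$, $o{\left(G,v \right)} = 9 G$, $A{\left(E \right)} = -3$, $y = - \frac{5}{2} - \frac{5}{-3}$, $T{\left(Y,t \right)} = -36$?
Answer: $\frac{677725}{6} \approx 1.1295 \cdot 10^{5}$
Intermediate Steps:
$y = - \frac{5}{6}$ ($y = \left(-5\right) \frac{1}{2} - - \frac{5}{3} = - \frac{5}{2} + \frac{5}{3} = - \frac{5}{6} \approx -0.83333$)
$C = \frac{677563}{6}$ ($C = 3 - - \frac{677545}{6} = 3 + \frac{677545}{6} = \frac{677563}{6} \approx 1.1293 \cdot 10^{5}$)
$U{\left(K \right)} = -27$ ($U{\left(K \right)} = 9 \left(-3\right) = -27$)
$C - U{\left(T{\left(20,-36 \right)} \right)} = \frac{677563}{6} - -27 = \frac{677563}{6} + 27 = \frac{677725}{6}$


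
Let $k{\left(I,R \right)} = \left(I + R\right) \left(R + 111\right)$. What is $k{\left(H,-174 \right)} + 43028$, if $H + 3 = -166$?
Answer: $64637$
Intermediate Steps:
$H = -169$ ($H = -3 - 166 = -169$)
$k{\left(I,R \right)} = \left(111 + R\right) \left(I + R\right)$ ($k{\left(I,R \right)} = \left(I + R\right) \left(111 + R\right) = \left(111 + R\right) \left(I + R\right)$)
$k{\left(H,-174 \right)} + 43028 = \left(\left(-174\right)^{2} + 111 \left(-169\right) + 111 \left(-174\right) - -29406\right) + 43028 = \left(30276 - 18759 - 19314 + 29406\right) + 43028 = 21609 + 43028 = 64637$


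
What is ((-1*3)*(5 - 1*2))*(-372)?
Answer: 3348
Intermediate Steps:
((-1*3)*(5 - 1*2))*(-372) = -3*(5 - 2)*(-372) = -3*3*(-372) = -9*(-372) = 3348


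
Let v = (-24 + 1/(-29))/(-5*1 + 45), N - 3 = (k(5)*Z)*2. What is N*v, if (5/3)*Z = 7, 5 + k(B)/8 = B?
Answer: -2091/1160 ≈ -1.8026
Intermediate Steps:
k(B) = -40 + 8*B
Z = 21/5 (Z = (3/5)*7 = 21/5 ≈ 4.2000)
N = 3 (N = 3 + ((-40 + 8*5)*(21/5))*2 = 3 + ((-40 + 40)*(21/5))*2 = 3 + (0*(21/5))*2 = 3 + 0*2 = 3 + 0 = 3)
v = -697/1160 (v = (-24 - 1/29)/(-5 + 45) = -697/29/40 = -697/29*1/40 = -697/1160 ≈ -0.60086)
N*v = 3*(-697/1160) = -2091/1160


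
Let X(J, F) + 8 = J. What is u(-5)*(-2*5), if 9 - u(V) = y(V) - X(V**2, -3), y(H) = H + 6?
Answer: -250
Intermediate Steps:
X(J, F) = -8 + J
y(H) = 6 + H
u(V) = -5 + V**2 - V (u(V) = 9 - ((6 + V) - (-8 + V**2)) = 9 - ((6 + V) + (8 - V**2)) = 9 - (14 + V - V**2) = 9 + (-14 + V**2 - V) = -5 + V**2 - V)
u(-5)*(-2*5) = (-5 + (-5)**2 - 1*(-5))*(-2*5) = (-5 + 25 + 5)*(-10) = 25*(-10) = -250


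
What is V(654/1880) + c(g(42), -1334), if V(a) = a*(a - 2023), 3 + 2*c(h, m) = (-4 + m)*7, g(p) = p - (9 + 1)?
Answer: -4760947011/883600 ≈ -5388.1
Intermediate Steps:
g(p) = -10 + p (g(p) = p - 1*10 = p - 10 = -10 + p)
c(h, m) = -31/2 + 7*m/2 (c(h, m) = -3/2 + ((-4 + m)*7)/2 = -3/2 + (-28 + 7*m)/2 = -3/2 + (-14 + 7*m/2) = -31/2 + 7*m/2)
V(a) = a*(-2023 + a)
V(654/1880) + c(g(42), -1334) = (654/1880)*(-2023 + 654/1880) + (-31/2 + (7/2)*(-1334)) = (654*(1/1880))*(-2023 + 654*(1/1880)) + (-31/2 - 4669) = 327*(-2023 + 327/940)/940 - 9369/2 = (327/940)*(-1901293/940) - 9369/2 = -621722811/883600 - 9369/2 = -4760947011/883600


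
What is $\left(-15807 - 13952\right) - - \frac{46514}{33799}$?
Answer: $- \frac{1005777927}{33799} \approx -29758.0$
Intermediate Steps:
$\left(-15807 - 13952\right) - - \frac{46514}{33799} = \left(-15807 - 13952\right) - \left(-46514\right) \frac{1}{33799} = -29759 - - \frac{46514}{33799} = -29759 + \frac{46514}{33799} = - \frac{1005777927}{33799}$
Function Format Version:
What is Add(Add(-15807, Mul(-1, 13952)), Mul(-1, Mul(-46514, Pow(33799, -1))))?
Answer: Rational(-1005777927, 33799) ≈ -29758.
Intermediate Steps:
Add(Add(-15807, Mul(-1, 13952)), Mul(-1, Mul(-46514, Pow(33799, -1)))) = Add(Add(-15807, -13952), Mul(-1, Mul(-46514, Rational(1, 33799)))) = Add(-29759, Mul(-1, Rational(-46514, 33799))) = Add(-29759, Rational(46514, 33799)) = Rational(-1005777927, 33799)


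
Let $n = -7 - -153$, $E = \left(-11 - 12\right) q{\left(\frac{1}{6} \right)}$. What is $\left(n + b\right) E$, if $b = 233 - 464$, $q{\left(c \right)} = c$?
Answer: $\frac{1955}{6} \approx 325.83$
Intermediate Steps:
$b = -231$ ($b = 233 - 464 = -231$)
$E = - \frac{23}{6}$ ($E = \frac{-11 - 12}{6} = \left(-23\right) \frac{1}{6} = - \frac{23}{6} \approx -3.8333$)
$n = 146$ ($n = -7 + 153 = 146$)
$\left(n + b\right) E = \left(146 - 231\right) \left(- \frac{23}{6}\right) = \left(-85\right) \left(- \frac{23}{6}\right) = \frac{1955}{6}$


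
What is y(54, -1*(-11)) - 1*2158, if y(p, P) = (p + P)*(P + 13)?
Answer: -598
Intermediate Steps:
y(p, P) = (13 + P)*(P + p) (y(p, P) = (P + p)*(13 + P) = (13 + P)*(P + p))
y(54, -1*(-11)) - 1*2158 = ((-1*(-11))**2 + 13*(-1*(-11)) + 13*54 - 1*(-11)*54) - 1*2158 = (11**2 + 13*11 + 702 + 11*54) - 2158 = (121 + 143 + 702 + 594) - 2158 = 1560 - 2158 = -598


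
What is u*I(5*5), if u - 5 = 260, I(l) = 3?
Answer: 795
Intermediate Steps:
u = 265 (u = 5 + 260 = 265)
u*I(5*5) = 265*3 = 795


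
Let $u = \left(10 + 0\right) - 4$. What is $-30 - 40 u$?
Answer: $-270$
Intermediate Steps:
$u = 6$ ($u = 10 - 4 = 6$)
$-30 - 40 u = -30 - 240 = -270$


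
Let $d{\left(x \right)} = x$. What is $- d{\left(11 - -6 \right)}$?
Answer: $-17$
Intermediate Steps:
$- d{\left(11 - -6 \right)} = - (11 - -6) = - (11 + 6) = \left(-1\right) 17 = -17$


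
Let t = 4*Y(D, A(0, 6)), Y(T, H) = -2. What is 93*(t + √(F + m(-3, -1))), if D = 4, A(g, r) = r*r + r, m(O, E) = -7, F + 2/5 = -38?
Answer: -744 + 93*I*√1135/5 ≈ -744.0 + 626.63*I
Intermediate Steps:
F = -192/5 (F = -⅖ - 38 = -192/5 ≈ -38.400)
A(g, r) = r + r² (A(g, r) = r² + r = r + r²)
t = -8 (t = 4*(-2) = -8)
93*(t + √(F + m(-3, -1))) = 93*(-8 + √(-192/5 - 7)) = 93*(-8 + √(-227/5)) = 93*(-8 + I*√1135/5) = -744 + 93*I*√1135/5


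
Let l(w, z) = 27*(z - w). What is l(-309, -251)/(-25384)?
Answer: -783/12692 ≈ -0.061692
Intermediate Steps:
l(w, z) = -27*w + 27*z
l(-309, -251)/(-25384) = (-27*(-309) + 27*(-251))/(-25384) = (8343 - 6777)*(-1/25384) = 1566*(-1/25384) = -783/12692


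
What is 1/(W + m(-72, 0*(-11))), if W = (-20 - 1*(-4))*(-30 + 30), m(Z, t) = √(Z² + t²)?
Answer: 1/72 ≈ 0.013889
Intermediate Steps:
W = 0 (W = (-20 + 4)*0 = -16*0 = 0)
1/(W + m(-72, 0*(-11))) = 1/(0 + √((-72)² + (0*(-11))²)) = 1/(0 + √(5184 + 0²)) = 1/(0 + √(5184 + 0)) = 1/(0 + √5184) = 1/(0 + 72) = 1/72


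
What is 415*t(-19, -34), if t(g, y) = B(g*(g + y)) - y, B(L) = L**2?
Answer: 420844445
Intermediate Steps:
t(g, y) = -y + g**2*(g + y)**2 (t(g, y) = (g*(g + y))**2 - y = g**2*(g + y)**2 - y = -y + g**2*(g + y)**2)
415*t(-19, -34) = 415*(-1*(-34) + (-19)**2*(-19 - 34)**2) = 415*(34 + 361*(-53)**2) = 415*(34 + 361*2809) = 415*(34 + 1014049) = 415*1014083 = 420844445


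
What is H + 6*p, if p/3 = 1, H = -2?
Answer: 16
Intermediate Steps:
p = 3 (p = 3*1 = 3)
H + 6*p = -2 + 6*3 = -2 + 18 = 16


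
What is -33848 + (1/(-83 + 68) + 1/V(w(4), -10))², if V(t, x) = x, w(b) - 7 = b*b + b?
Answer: -1218527/36 ≈ -33848.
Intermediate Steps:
w(b) = 7 + b + b² (w(b) = 7 + (b*b + b) = 7 + (b² + b) = 7 + (b + b²) = 7 + b + b²)
-33848 + (1/(-83 + 68) + 1/V(w(4), -10))² = -33848 + (1/(-83 + 68) + 1/(-10))² = -33848 + (1/(-15) - ⅒)² = -33848 + (-1/15 - ⅒)² = -33848 + (-⅙)² = -33848 + 1/36 = -1218527/36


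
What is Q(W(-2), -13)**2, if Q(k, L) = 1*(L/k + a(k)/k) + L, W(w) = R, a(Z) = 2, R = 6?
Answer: 7921/36 ≈ 220.03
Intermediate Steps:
W(w) = 6
Q(k, L) = L + 2/k + L/k (Q(k, L) = 1*(L/k + 2/k) + L = 1*(2/k + L/k) + L = (2/k + L/k) + L = L + 2/k + L/k)
Q(W(-2), -13)**2 = ((2 - 13 - 13*6)/6)**2 = ((2 - 13 - 78)/6)**2 = ((1/6)*(-89))**2 = (-89/6)**2 = 7921/36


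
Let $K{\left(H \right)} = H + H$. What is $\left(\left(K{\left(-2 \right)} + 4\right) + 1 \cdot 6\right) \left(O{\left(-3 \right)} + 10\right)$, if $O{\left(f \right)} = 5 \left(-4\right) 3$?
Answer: $-300$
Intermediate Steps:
$K{\left(H \right)} = 2 H$
$O{\left(f \right)} = -60$ ($O{\left(f \right)} = \left(-20\right) 3 = -60$)
$\left(\left(K{\left(-2 \right)} + 4\right) + 1 \cdot 6\right) \left(O{\left(-3 \right)} + 10\right) = \left(\left(2 \left(-2\right) + 4\right) + 1 \cdot 6\right) \left(-60 + 10\right) = \left(\left(-4 + 4\right) + 6\right) \left(-50\right) = \left(0 + 6\right) \left(-50\right) = 6 \left(-50\right) = -300$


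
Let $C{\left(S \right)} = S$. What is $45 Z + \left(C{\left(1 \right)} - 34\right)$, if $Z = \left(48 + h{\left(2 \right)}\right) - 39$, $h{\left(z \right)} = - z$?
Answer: $282$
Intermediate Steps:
$Z = 7$ ($Z = \left(48 - 2\right) - 39 = 46 - 39 = 7$)
$45 Z + \left(C{\left(1 \right)} - 34\right) = 45 \cdot 7 + \left(1 - 34\right) = 315 - 33 = 282$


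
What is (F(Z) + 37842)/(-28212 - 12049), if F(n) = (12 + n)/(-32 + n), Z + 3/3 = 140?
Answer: -4049245/4307927 ≈ -0.93995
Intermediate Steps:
Z = 139 (Z = -1 + 140 = 139)
F(n) = (12 + n)/(-32 + n)
(F(Z) + 37842)/(-28212 - 12049) = ((12 + 139)/(-32 + 139) + 37842)/(-28212 - 12049) = (151/107 + 37842)/(-40261) = ((1/107)*151 + 37842)*(-1/40261) = (151/107 + 37842)*(-1/40261) = (4049245/107)*(-1/40261) = -4049245/4307927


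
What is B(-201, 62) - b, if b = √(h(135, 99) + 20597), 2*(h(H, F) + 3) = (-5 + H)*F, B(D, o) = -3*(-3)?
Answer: 9 - √27029 ≈ -155.41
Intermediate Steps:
B(D, o) = 9
h(H, F) = -3 + F*(-5 + H)/2 (h(H, F) = -3 + ((-5 + H)*F)/2 = -3 + (F*(-5 + H))/2 = -3 + F*(-5 + H)/2)
b = √27029 (b = √((-3 - 5/2*99 + (½)*99*135) + 20597) = √((-3 - 495/2 + 13365/2) + 20597) = √(6432 + 20597) = √27029 ≈ 164.41)
B(-201, 62) - b = 9 - √27029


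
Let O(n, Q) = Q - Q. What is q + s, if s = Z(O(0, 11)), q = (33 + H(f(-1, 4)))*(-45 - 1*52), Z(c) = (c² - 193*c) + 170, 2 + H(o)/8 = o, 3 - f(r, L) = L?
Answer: -703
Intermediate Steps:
O(n, Q) = 0
f(r, L) = 3 - L
H(o) = -16 + 8*o
Z(c) = 170 + c² - 193*c
q = -873 (q = (33 + (-16 + 8*(3 - 1*4)))*(-45 - 1*52) = (33 + (-16 + 8*(3 - 4)))*(-45 - 52) = (33 + (-16 + 8*(-1)))*(-97) = (33 + (-16 - 8))*(-97) = (33 - 24)*(-97) = 9*(-97) = -873)
s = 170 (s = 170 + 0² - 193*0 = 170 + 0 + 0 = 170)
q + s = -873 + 170 = -703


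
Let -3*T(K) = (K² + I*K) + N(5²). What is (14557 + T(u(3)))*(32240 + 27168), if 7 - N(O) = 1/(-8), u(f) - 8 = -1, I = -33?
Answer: 2604795742/3 ≈ 8.6826e+8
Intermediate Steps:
u(f) = 7 (u(f) = 8 - 1 = 7)
N(O) = 57/8 (N(O) = 7 - 1/(-8) = 7 - 1*(-⅛) = 7 + ⅛ = 57/8)
T(K) = -19/8 + 11*K - K²/3 (T(K) = -((K² - 33*K) + 57/8)/3 = -(57/8 + K² - 33*K)/3 = -19/8 + 11*K - K²/3)
(14557 + T(u(3)))*(32240 + 27168) = (14557 + (-19/8 + 11*7 - ⅓*7²))*(32240 + 27168) = (14557 + (-19/8 + 77 - ⅓*49))*59408 = (14557 + (-19/8 + 77 - 49/3))*59408 = (14557 + 1399/24)*59408 = (350767/24)*59408 = 2604795742/3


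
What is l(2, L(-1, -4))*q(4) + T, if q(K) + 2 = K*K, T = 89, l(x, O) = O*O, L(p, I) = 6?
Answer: 593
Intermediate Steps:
l(x, O) = O²
q(K) = -2 + K² (q(K) = -2 + K*K = -2 + K²)
l(2, L(-1, -4))*q(4) + T = 6²*(-2 + 4²) + 89 = 36*(-2 + 16) + 89 = 36*14 + 89 = 504 + 89 = 593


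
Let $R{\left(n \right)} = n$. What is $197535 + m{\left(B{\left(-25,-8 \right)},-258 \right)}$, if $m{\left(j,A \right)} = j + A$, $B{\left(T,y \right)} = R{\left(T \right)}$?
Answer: $197252$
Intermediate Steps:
$B{\left(T,y \right)} = T$
$m{\left(j,A \right)} = A + j$
$197535 + m{\left(B{\left(-25,-8 \right)},-258 \right)} = 197535 - 283 = 197252$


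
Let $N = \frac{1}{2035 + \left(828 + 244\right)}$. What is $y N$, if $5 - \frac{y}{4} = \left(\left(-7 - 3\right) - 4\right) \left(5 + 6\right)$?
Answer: $\frac{636}{3107} \approx 0.2047$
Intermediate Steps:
$N = \frac{1}{3107}$ ($N = \frac{1}{2035 + 1072} = \frac{1}{3107} \approx 0.00032185$)
$y = 636$ ($y = 20 - 4 \left(\left(-7 - 3\right) - 4\right) \left(5 + 6\right) = 20 - 4 \left(\left(-7 - 3\right) - 4\right) 11 = 20 - 4 \left(-10 - 4\right) 11 = 20 - 4 \left(\left(-14\right) 11\right) = 20 - -616 = 20 + 616 = 636$)
$y N = 636 \cdot \frac{1}{3107} = \frac{636}{3107}$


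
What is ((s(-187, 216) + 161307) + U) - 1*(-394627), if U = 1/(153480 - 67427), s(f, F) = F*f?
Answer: 44363935727/86053 ≈ 5.1554e+5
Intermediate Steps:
U = 1/86053 ≈ 1.1621e-5
((s(-187, 216) + 161307) + U) - 1*(-394627) = ((216*(-187) + 161307) + 1/86053) - 1*(-394627) = ((-40392 + 161307) + 1/86053) + 394627 = (120915 + 1/86053) + 394627 = 10405098496/86053 + 394627 = 44363935727/86053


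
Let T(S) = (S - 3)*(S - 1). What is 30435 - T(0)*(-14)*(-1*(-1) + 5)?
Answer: 30687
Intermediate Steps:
T(S) = (-1 + S)*(-3 + S) (T(S) = (-3 + S)*(-1 + S) = (-1 + S)*(-3 + S))
30435 - T(0)*(-14)*(-1*(-1) + 5) = 30435 - (3 + 0**2 - 4*0)*(-14)*(-1*(-1) + 5) = 30435 - (3 + 0 + 0)*(-14)*(1 + 5) = 30435 - 3*(-14)*6 = 30435 - (-42)*6 = 30435 - 1*(-252) = 30435 + 252 = 30687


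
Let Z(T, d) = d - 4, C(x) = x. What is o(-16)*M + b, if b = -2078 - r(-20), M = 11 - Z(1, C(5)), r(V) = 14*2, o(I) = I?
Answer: -2266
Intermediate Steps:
Z(T, d) = -4 + d
r(V) = 28
M = 10 (M = 11 - (-4 + 5) = 11 - 1*1 = 11 - 1 = 10)
b = -2106 (b = -2078 - 1*28 = -2078 - 28 = -2106)
o(-16)*M + b = -16*10 - 2106 = -160 - 2106 = -2266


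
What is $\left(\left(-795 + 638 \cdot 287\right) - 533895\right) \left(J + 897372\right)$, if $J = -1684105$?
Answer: $276602735072$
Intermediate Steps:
$\left(\left(-795 + 638 \cdot 287\right) - 533895\right) \left(J + 897372\right) = \left(\left(-795 + 638 \cdot 287\right) - 533895\right) \left(-1684105 + 897372\right) = \left(\left(-795 + 183106\right) - 533895\right) \left(-786733\right) = \left(182311 - 533895\right) \left(-786733\right) = \left(-351584\right) \left(-786733\right) = 276602735072$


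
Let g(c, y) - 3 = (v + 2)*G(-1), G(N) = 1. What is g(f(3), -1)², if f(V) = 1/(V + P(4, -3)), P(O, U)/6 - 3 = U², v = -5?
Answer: 0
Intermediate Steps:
P(O, U) = 18 + 6*U²
f(V) = 1/(72 + V) (f(V) = 1/(V + (18 + 6*(-3)²)) = 1/(V + (18 + 6*9)) = 1/(V + (18 + 54)) = 1/(V + 72) = 1/(72 + V))
g(c, y) = 0 (g(c, y) = 3 + (-5 + 2)*1 = 3 - 3*1 = 3 - 3 = 0)
g(f(3), -1)² = 0² = 0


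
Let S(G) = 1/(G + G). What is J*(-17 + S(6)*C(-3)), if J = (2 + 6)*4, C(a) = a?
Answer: -552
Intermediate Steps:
S(G) = 1/(2*G)
J = 32 (J = 8*4 = 32)
J*(-17 + S(6)*C(-3)) = 32*(-17 + ((½)/6)*(-3)) = 32*(-17 + ((½)*(⅙))*(-3)) = 32*(-17 + (1/12)*(-3)) = 32*(-17 - ¼) = 32*(-69/4) = -552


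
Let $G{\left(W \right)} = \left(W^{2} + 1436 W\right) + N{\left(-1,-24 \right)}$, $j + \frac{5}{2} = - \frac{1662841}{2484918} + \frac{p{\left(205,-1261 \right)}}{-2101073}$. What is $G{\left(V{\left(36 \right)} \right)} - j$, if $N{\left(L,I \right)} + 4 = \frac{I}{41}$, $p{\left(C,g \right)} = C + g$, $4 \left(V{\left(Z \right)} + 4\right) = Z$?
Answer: $\frac{771002254157985179}{107030379398787} \approx 7203.6$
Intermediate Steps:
$V{\left(Z \right)} = -4 + \frac{Z}{4}$
$j = - \frac{8271805773760}{2610497058507}$ ($j = - \frac{5}{2} - \left(\frac{1662841}{2484918} - \frac{205 - 1261}{-2101073}\right) = - \frac{5}{2} - \frac{3491126254985}{5220994117014} = - \frac{8271805773760}{2610497058507} \approx -3.1687$)
$N{\left(L,I \right)} = -4 + \frac{I}{41}$
$G{\left(W \right)} = - \frac{188}{41} + W^{2} + 1436 W$ ($G{\left(W \right)} = \left(W^{2} + 1436 W\right) + \left(-4 + \frac{1}{41} \left(-24\right)\right) = \left(W^{2} + 1436 W\right) - \frac{188}{41} = - \frac{188}{41} + W^{2} + 1436 W$)
$G{\left(V{\left(36 \right)} \right)} - j = \left(- \frac{188}{41} + \left(-4 + \frac{1}{4} \cdot 36\right)^{2} + 1436 \left(-4 + \frac{1}{4} \cdot 36\right)\right) - - \frac{8271805773760}{2610497058507} = \left(- \frac{188}{41} + \left(-4 + 9\right)^{2} + 1436 \left(-4 + 9\right)\right) + \frac{8271805773760}{2610497058507} = \left(- \frac{188}{41} + 5^{2} + 1436 \cdot 5\right) + \frac{8271805773760}{2610497058507} = \left(- \frac{188}{41} + 25 + 7180\right) + \frac{8271805773760}{2610497058507} = \frac{295217}{41} + \frac{8271805773760}{2610497058507} = \frac{771002254157985179}{107030379398787}$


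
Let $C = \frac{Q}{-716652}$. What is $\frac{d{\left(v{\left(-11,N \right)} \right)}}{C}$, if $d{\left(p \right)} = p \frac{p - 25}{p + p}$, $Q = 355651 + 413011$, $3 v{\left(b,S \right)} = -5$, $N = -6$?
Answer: $\frac{4777680}{384331} \approx 12.431$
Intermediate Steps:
$v{\left(b,S \right)} = - \frac{5}{3}$ ($v{\left(b,S \right)} = \frac{1}{3} \left(-5\right) = - \frac{5}{3}$)
$Q = 768662$
$d{\left(p \right)} = - \frac{25}{2} + \frac{p}{2}$ ($d{\left(p \right)} = p \frac{-25 + p}{2 p} = - \frac{25}{2} + \frac{p}{2}$)
$C = - \frac{384331}{358326}$ ($C = \frac{768662}{-716652} = 768662 \left(- \frac{1}{716652}\right) = - \frac{384331}{358326} \approx -1.0726$)
$\frac{d{\left(v{\left(-11,N \right)} \right)}}{C} = \frac{- \frac{25}{2} + \frac{1}{2} \left(- \frac{5}{3}\right)}{- \frac{384331}{358326}} = \left(- \frac{25}{2} - \frac{5}{6}\right) \left(- \frac{358326}{384331}\right) = \left(- \frac{40}{3}\right) \left(- \frac{358326}{384331}\right) = \frac{4777680}{384331}$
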